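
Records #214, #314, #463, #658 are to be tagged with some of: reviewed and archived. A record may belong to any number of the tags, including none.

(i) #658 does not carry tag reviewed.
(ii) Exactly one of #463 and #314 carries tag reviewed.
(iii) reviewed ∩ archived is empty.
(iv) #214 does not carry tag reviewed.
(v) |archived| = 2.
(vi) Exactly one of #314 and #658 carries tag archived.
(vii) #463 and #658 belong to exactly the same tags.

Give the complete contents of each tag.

From (i): #658 ∉ reviewed.
From (iv): #214 ∉ reviewed.
(vii): #463 matches #658: #463 ∉ reviewed.
(ii) (exactly one): #314 ∈ reviewed.
(iii) (disjoint): #314 ∉ archived.
(vi) (exactly one): #658 ∈ archived.
(vii): #463 matches #658: #463 ∈ archived.
(v): archived already has 2, so the rest are out.

reviewed = {#314}; archived = {#463, #658}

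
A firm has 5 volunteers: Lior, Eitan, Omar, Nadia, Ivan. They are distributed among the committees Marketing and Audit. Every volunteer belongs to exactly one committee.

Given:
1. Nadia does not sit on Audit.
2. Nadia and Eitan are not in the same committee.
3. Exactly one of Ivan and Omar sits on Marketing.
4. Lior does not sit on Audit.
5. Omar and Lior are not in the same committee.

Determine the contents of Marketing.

From (1): Nadia ∉ Audit.
From (4): Lior ∉ Audit.
Only one committee left: Lior ∈ Marketing.
Only one committee left: Nadia ∈ Marketing.
(2): Eitan ∉ Marketing.
(5): Omar ∉ Marketing.
Only one committee left: Eitan ∈ Audit.
Only one committee left: Omar ∈ Audit.
(3) (exactly one): Ivan ∈ Marketing.

Marketing = {Ivan, Lior, Nadia}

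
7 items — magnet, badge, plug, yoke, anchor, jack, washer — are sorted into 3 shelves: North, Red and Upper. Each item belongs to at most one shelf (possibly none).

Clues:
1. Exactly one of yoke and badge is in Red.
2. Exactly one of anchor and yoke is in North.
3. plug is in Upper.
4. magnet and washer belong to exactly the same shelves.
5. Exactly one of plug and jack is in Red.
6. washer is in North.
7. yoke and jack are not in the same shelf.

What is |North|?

3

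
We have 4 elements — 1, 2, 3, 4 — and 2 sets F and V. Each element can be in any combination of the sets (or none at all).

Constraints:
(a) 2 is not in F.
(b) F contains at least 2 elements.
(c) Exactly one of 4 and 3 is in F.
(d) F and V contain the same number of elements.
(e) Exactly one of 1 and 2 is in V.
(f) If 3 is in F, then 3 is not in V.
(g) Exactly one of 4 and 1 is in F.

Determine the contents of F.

F = {1, 3}

From (a): 2 ∉ F.
Suppose 1 ∉ F: no assignment then satisfies all the clues, so 1 ∈ F.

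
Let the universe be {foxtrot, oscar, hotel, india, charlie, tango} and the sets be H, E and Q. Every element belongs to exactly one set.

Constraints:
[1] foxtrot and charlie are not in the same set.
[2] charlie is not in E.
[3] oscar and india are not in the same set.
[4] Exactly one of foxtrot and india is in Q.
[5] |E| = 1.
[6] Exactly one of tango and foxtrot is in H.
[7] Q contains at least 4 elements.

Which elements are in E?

E = {oscar}

From (2): charlie ∉ E.
Suppose foxtrot ∈ E: no assignment then satisfies all the clues, so foxtrot ∉ E.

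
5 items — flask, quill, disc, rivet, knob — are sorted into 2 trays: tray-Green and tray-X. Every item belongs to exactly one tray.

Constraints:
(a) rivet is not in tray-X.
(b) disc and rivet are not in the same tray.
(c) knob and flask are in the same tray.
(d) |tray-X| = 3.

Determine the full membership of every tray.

tray-Green = {quill, rivet}; tray-X = {disc, flask, knob}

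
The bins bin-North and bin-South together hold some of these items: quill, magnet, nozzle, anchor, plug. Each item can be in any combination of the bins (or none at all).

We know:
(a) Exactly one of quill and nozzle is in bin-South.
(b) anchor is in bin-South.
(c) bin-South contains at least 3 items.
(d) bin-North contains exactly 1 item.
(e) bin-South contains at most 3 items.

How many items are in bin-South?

3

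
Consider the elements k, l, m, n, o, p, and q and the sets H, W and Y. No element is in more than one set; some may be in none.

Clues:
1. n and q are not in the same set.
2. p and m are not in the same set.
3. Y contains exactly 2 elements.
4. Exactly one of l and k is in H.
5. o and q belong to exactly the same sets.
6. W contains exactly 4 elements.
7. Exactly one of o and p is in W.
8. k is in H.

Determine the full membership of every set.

From (8): k ∈ H.
(4) (exactly one): l ∉ H.
Suppose l ∉ W: no assignment then satisfies all the clues, so l ∈ W.

H = {k}; W = {l, m, o, q}; Y = {n, p}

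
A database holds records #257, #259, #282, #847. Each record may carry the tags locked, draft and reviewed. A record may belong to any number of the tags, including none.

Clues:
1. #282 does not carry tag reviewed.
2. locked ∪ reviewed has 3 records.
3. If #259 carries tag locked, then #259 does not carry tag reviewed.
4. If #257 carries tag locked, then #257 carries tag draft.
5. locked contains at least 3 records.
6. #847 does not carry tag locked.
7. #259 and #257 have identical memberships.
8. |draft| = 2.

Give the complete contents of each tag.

locked = {#257, #259, #282}; draft = {#257, #259}; reviewed = {}

From (1): #282 ∉ reviewed.
From (6): #847 ∉ locked.
(5): only 3 candidates remain for locked, so all are in.
(3): #259 ∉ reviewed.
(4): #257 ∈ draft.
(7): #259 matches #257: #259 ∈ draft.
(7): #257 matches #259: #257 ∉ reviewed.
(8): draft already has 2, so the rest are out.
Suppose #847 ∈ reviewed: no assignment then satisfies all the clues, so #847 ∉ reviewed.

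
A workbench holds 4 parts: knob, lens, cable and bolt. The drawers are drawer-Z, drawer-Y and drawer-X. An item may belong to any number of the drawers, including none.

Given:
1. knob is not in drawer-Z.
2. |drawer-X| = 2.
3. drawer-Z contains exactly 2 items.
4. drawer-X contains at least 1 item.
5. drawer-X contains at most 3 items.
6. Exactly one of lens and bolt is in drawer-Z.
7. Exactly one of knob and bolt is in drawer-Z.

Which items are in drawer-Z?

drawer-Z = {bolt, cable}

From (1): knob ∉ drawer-Z.
(7) (exactly one): bolt ∈ drawer-Z.
(6) (exactly one): lens ∉ drawer-Z.
(3): only 2 candidates remain for drawer-Z, so all are in.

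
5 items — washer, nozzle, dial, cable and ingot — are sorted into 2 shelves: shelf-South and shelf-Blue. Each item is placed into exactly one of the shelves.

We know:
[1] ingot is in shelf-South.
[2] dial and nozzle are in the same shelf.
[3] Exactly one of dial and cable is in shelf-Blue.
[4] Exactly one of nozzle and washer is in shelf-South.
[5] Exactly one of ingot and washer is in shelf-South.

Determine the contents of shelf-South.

shelf-South = {dial, ingot, nozzle}

From (1): ingot ∈ shelf-South.
(5) (exactly one): washer ∉ shelf-South.
Only one shelf left: washer ∈ shelf-Blue.
(4) (exactly one): nozzle ∈ shelf-South.
(2): dial matches nozzle: dial ∈ shelf-South.
(3) (exactly one): cable ∈ shelf-Blue.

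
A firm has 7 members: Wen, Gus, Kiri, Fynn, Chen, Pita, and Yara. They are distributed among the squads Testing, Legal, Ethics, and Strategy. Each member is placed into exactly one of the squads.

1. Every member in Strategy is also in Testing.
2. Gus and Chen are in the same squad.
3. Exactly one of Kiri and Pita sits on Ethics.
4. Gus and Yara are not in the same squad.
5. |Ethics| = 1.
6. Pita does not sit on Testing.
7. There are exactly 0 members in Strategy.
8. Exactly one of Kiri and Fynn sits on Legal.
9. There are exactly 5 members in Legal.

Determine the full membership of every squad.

Testing = {Yara}; Legal = {Chen, Fynn, Gus, Pita, Wen}; Ethics = {Kiri}; Strategy = {}

From (6): Pita ∉ Testing.
(1) contrapositive: Pita ∉ Strategy.
(7): Strategy already has 0, so the rest are out.
Suppose Wen ∈ Testing: no assignment then satisfies all the clues, so Wen ∉ Testing.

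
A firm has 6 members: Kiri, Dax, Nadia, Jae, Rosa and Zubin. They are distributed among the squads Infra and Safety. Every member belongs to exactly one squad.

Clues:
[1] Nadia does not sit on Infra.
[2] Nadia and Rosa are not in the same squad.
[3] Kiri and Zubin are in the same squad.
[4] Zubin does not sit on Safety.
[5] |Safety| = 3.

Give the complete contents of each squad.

Infra = {Kiri, Rosa, Zubin}; Safety = {Dax, Jae, Nadia}

From (1): Nadia ∉ Infra.
From (4): Zubin ∉ Safety.
(3): Kiri matches Zubin: Kiri ∉ Safety.
Only one squad left: Kiri ∈ Infra.
Only one squad left: Nadia ∈ Safety.
Only one squad left: Zubin ∈ Infra.
(2): Rosa ∉ Safety.
(5): only 3 candidates remain for Safety, so all are in.
Only one squad left: Rosa ∈ Infra.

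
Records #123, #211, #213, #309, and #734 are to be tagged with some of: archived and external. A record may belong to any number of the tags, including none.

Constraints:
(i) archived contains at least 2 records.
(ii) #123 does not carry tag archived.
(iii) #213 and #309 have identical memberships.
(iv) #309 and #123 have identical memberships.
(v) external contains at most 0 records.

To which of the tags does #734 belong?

#734: archived

From (ii): #123 ∉ archived.
(iv): #309 matches #123: #309 ∉ archived.
(v): external already has 0, so the rest are out.
(iii): #213 matches #309: #213 ∉ archived.
(i): only 2 candidates remain for archived, so all are in.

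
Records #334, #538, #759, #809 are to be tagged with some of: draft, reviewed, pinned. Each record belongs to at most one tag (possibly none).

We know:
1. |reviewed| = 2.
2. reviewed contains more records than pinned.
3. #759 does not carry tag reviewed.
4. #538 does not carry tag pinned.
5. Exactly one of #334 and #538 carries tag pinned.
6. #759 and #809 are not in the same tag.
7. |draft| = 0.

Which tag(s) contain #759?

From (3): #759 ∉ reviewed.
From (4): #538 ∉ pinned.
(5) (exactly one): #334 ∈ pinned.
(7): draft already has 0, so the rest are out.
(1): only 2 candidates remain for reviewed, so all are in.
Suppose #759 ∈ pinned: no assignment then satisfies all the clues, so #759 ∉ pinned.

#759: none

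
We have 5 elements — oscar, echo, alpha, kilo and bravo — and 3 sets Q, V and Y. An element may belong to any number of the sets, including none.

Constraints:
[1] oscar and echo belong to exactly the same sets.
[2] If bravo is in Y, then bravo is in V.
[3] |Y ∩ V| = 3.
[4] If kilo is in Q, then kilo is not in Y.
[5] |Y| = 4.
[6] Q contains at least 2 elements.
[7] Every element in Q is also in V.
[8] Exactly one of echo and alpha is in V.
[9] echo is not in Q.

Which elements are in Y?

Y = {alpha, bravo, echo, oscar}

From (9): echo ∉ Q.
(1): oscar matches echo: oscar ∉ Q.
Suppose oscar ∉ Y: no assignment then satisfies all the clues, so oscar ∈ Y.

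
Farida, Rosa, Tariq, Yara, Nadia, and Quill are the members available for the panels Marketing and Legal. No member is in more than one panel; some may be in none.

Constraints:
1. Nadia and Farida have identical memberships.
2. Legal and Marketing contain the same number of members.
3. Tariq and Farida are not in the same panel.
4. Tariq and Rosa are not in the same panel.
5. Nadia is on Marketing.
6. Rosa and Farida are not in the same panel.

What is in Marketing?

From (5): Nadia ∈ Marketing.
(1): Farida matches Nadia: Farida ∈ Marketing.
(3): Tariq ∉ Marketing.
(6): Rosa ∉ Marketing.
Suppose Yara ∈ Marketing: no assignment then satisfies all the clues, so Yara ∉ Marketing.

Marketing = {Farida, Nadia}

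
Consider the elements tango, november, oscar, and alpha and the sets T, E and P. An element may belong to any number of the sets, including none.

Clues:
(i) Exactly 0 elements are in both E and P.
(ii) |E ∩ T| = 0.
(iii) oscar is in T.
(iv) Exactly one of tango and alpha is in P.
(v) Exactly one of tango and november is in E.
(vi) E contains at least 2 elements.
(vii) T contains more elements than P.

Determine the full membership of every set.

T = {oscar, tango}; E = {alpha, november}; P = {tango}

From (iii): oscar ∈ T.
Suppose tango ∉ T: no assignment then satisfies all the clues, so tango ∈ T.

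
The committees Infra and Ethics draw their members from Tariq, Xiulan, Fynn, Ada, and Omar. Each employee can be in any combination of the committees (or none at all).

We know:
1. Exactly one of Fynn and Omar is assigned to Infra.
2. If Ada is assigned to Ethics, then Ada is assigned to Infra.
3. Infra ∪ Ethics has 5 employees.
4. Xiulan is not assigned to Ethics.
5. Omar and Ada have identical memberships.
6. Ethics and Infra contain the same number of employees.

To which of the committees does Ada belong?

Ada: Ethics, Infra

From (4): Xiulan ∉ Ethics.
Suppose Ada ∉ Infra: no assignment then satisfies all the clues, so Ada ∈ Infra.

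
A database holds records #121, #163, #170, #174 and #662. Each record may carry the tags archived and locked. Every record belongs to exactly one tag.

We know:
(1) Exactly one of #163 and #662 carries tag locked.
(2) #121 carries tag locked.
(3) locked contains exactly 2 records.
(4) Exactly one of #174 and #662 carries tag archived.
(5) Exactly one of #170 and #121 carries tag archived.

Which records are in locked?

locked = {#121, #662}

From (2): #121 ∈ locked.
(5) (exactly one): #170 ∈ archived.
Suppose #163 ∈ locked: no assignment then satisfies all the clues, so #163 ∉ locked.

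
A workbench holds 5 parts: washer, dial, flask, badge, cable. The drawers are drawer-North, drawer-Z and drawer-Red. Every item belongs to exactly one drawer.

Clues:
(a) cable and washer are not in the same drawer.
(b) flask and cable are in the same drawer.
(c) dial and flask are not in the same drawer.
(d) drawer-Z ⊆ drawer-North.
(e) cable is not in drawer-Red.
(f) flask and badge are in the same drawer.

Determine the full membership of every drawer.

drawer-North = {badge, cable, flask}; drawer-Z = {}; drawer-Red = {dial, washer}

From (e): cable ∉ drawer-Red.
(b): flask matches cable: flask ∉ drawer-Red.
(f): badge matches flask: badge ∉ drawer-Red.
Suppose washer ∈ drawer-North: no assignment then satisfies all the clues, so washer ∉ drawer-North.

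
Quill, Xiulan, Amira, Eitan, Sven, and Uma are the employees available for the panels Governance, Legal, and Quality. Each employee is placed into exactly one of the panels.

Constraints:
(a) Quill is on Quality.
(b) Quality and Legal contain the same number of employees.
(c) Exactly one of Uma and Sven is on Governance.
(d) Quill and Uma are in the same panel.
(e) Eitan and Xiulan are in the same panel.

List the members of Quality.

Quality = {Quill, Uma}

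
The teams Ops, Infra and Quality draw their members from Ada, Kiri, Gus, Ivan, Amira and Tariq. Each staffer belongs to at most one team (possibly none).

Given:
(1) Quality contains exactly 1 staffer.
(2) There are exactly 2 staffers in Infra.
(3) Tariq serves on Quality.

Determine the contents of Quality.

From (3): Tariq ∈ Quality.
(1): Quality already has 1, so the rest are out.

Quality = {Tariq}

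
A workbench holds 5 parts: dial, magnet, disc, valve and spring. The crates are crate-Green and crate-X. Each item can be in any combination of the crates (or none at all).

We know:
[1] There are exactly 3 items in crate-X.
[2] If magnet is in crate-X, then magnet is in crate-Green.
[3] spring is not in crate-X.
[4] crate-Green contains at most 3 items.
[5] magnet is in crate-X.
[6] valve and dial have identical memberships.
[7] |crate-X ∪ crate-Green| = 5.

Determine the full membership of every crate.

crate-Green = {disc, magnet, spring}; crate-X = {dial, magnet, valve}

From (3): spring ∉ crate-X.
From (5): magnet ∈ crate-X.
(2): magnet ∈ crate-Green.
Suppose dial ∈ crate-Green: no assignment then satisfies all the clues, so dial ∉ crate-Green.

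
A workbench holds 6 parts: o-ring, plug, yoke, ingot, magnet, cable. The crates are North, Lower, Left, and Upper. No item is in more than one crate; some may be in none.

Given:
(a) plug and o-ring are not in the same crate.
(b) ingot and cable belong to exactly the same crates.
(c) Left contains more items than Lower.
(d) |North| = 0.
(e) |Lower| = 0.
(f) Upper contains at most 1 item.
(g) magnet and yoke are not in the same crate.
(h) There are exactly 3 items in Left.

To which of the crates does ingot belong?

ingot: Left

(d): North already has 0, so the rest are out.
(e): Lower already has 0, so the rest are out.
Suppose ingot ∉ Left: no assignment then satisfies all the clues, so ingot ∈ Left.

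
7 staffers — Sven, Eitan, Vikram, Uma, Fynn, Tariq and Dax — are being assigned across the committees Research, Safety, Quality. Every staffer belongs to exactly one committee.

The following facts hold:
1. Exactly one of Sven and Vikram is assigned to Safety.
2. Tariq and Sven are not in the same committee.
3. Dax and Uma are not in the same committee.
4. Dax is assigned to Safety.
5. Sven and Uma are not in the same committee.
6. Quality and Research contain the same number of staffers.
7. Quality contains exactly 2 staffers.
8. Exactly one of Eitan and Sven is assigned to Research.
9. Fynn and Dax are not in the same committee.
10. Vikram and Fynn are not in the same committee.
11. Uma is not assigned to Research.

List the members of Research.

Research = {Fynn, Sven}

From (4): Dax ∈ Safety.
From (11): Uma ∉ Research.
(3): Uma ∉ Safety.
(9): Fynn ∉ Safety.
Only one committee left: Uma ∈ Quality.
(5): Sven ∉ Quality.
Suppose Sven ∉ Research: no assignment then satisfies all the clues, so Sven ∈ Research.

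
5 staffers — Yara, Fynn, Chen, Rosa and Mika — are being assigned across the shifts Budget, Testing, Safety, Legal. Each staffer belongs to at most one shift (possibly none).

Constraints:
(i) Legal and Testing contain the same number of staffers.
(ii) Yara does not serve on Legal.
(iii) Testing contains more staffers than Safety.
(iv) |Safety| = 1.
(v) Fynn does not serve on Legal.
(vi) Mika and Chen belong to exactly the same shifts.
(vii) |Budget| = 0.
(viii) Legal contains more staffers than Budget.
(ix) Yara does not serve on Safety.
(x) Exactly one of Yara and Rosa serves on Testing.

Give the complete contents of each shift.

Budget = {}; Testing = {Fynn, Yara}; Safety = {Rosa}; Legal = {Chen, Mika}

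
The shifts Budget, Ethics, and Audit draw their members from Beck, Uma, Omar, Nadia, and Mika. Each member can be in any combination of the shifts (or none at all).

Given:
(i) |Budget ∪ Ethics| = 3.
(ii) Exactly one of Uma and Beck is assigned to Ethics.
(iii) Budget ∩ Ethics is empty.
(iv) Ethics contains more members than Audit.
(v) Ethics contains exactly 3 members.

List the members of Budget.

Budget = {}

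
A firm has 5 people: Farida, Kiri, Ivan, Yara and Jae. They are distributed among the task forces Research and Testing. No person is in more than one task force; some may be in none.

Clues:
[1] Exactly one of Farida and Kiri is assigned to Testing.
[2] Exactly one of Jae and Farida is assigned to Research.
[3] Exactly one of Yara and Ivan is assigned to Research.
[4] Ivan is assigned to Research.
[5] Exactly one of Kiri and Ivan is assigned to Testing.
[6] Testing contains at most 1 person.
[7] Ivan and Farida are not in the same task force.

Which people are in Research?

From (4): Ivan ∈ Research.
(3) (exactly one): Yara ∉ Research.
(5) (exactly one): Kiri ∈ Testing.
(6): Testing already has 1, so the rest are out.
(7): Farida ∉ Research.
(2) (exactly one): Jae ∈ Research.

Research = {Ivan, Jae}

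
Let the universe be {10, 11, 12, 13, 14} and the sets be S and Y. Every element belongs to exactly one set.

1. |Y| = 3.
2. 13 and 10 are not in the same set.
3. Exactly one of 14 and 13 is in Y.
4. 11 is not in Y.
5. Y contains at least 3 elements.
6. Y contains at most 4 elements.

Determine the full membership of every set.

S = {11, 13}; Y = {10, 12, 14}

From (4): 11 ∉ Y.
Only one set left: 11 ∈ S.
Suppose 10 ∈ S: no assignment then satisfies all the clues, so 10 ∉ S.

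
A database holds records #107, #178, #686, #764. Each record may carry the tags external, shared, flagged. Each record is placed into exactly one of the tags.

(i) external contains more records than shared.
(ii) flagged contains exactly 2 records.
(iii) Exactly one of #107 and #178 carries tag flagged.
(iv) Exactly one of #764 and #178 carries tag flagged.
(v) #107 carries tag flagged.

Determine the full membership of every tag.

external = {#178, #686}; shared = {}; flagged = {#107, #764}

From (v): #107 ∈ flagged.
(iii) (exactly one): #178 ∉ flagged.
(iv) (exactly one): #764 ∈ flagged.
(ii): flagged already has 2, so the rest are out.
Suppose #178 ∉ external: no assignment then satisfies all the clues, so #178 ∈ external.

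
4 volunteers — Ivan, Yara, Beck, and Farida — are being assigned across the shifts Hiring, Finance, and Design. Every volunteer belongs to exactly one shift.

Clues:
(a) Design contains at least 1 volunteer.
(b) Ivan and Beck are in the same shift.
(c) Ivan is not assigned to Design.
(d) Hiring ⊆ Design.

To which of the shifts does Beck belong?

From (c): Ivan ∉ Design.
(b): Beck matches Ivan: Beck ∉ Design.
(d) contrapositive: Ivan ∉ Hiring.
(d) contrapositive: Beck ∉ Hiring.
Only one shift left: Ivan ∈ Finance.
Only one shift left: Beck ∈ Finance.

Beck: Finance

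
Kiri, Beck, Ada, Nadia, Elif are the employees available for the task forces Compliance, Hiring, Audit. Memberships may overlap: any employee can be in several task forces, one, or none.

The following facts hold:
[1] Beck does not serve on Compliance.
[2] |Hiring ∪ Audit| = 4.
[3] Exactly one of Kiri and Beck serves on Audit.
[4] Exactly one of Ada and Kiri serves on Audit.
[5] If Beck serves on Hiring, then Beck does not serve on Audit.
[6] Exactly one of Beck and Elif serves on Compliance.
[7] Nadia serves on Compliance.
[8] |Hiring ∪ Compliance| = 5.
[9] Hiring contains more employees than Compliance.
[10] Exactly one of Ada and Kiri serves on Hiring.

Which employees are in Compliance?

From (1): Beck ∉ Compliance.
From (7): Nadia ∈ Compliance.
(6) (exactly one): Elif ∈ Compliance.
Suppose Kiri ∈ Compliance: no assignment then satisfies all the clues, so Kiri ∉ Compliance.

Compliance = {Ada, Elif, Nadia}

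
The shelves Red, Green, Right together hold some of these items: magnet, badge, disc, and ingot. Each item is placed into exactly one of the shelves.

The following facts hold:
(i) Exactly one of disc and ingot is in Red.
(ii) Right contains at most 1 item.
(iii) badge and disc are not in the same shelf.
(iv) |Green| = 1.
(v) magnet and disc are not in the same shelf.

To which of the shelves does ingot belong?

ingot: Red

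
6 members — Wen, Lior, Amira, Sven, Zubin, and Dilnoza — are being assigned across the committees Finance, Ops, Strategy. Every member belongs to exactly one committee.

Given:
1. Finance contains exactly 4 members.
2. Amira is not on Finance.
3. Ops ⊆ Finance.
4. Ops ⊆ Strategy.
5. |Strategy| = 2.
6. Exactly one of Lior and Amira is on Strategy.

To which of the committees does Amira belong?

From (2): Amira ∉ Finance.
(3) contrapositive: Amira ∉ Ops.
Only one committee left: Amira ∈ Strategy.
(6) (exactly one): Lior ∉ Strategy.
(4) contrapositive: Lior ∉ Ops.
Only one committee left: Lior ∈ Finance.

Amira: Strategy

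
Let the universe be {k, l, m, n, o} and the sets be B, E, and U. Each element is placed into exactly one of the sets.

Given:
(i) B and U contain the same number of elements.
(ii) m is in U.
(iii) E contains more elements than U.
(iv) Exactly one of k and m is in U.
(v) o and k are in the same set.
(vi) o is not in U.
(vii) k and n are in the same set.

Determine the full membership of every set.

B = {l}; E = {k, n, o}; U = {m}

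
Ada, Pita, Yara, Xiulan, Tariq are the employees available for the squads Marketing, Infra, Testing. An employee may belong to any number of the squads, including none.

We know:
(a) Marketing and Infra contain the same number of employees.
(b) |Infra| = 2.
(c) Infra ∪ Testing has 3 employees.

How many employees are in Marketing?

2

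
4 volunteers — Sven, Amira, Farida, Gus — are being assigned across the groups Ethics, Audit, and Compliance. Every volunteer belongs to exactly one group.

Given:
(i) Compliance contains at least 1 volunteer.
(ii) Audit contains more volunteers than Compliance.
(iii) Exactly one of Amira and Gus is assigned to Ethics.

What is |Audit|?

2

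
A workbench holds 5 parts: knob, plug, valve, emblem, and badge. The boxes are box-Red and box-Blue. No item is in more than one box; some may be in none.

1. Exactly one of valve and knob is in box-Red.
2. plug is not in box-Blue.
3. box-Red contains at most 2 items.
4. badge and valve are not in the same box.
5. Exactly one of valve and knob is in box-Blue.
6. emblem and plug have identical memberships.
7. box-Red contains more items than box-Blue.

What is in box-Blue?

box-Blue = {valve}

From (2): plug ∉ box-Blue.
(6): emblem matches plug: emblem ∉ box-Blue.
Suppose knob ∈ box-Blue: no assignment then satisfies all the clues, so knob ∉ box-Blue.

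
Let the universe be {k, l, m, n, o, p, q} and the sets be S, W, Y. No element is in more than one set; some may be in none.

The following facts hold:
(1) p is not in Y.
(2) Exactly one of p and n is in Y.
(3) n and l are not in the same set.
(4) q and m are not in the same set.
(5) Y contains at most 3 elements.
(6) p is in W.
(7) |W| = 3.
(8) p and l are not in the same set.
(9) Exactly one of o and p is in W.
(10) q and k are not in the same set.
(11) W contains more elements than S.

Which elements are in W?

W = {k, m, p}

From (1): p ∉ Y.
From (6): p ∈ W.
(2) (exactly one): n ∈ Y.
(3): l ∉ Y.
(8): l ∉ W.
(9) (exactly one): o ∉ W.
Suppose k ∉ W: no assignment then satisfies all the clues, so k ∈ W.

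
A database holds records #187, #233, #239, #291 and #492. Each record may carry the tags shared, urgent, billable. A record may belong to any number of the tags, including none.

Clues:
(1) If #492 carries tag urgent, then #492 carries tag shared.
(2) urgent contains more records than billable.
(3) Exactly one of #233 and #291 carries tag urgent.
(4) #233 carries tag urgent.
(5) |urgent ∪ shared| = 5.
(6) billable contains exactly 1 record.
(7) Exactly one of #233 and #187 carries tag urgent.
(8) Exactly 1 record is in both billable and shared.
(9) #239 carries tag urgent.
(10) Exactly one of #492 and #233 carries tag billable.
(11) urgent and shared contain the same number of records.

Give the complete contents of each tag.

From (4): #233 ∈ urgent.
From (9): #239 ∈ urgent.
(3) (exactly one): #291 ∉ urgent.
(7) (exactly one): #187 ∉ urgent.
Suppose #187 ∉ shared: no assignment then satisfies all the clues, so #187 ∈ shared.

shared = {#187, #291, #492}; urgent = {#233, #239, #492}; billable = {#492}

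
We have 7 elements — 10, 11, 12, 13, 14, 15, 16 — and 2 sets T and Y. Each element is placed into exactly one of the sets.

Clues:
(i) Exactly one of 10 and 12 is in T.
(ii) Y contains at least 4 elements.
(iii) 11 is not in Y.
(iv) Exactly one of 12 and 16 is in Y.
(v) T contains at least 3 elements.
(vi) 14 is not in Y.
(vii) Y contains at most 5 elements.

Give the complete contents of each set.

T = {11, 12, 14}; Y = {10, 13, 15, 16}

From (iii): 11 ∉ Y.
From (vi): 14 ∉ Y.
Only one set left: 11 ∈ T.
Only one set left: 14 ∈ T.
Suppose 10 ∈ T: no assignment then satisfies all the clues, so 10 ∉ T.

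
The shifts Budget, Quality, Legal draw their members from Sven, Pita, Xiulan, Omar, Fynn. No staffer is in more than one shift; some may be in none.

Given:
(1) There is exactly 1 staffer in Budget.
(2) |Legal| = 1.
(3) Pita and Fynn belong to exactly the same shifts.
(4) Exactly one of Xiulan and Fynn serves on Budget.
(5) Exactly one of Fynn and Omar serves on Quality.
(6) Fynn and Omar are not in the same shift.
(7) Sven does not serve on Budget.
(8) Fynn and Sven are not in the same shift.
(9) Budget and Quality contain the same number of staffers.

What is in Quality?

Quality = {Omar}

From (7): Sven ∉ Budget.
Suppose Sven ∈ Quality: no assignment then satisfies all the clues, so Sven ∉ Quality.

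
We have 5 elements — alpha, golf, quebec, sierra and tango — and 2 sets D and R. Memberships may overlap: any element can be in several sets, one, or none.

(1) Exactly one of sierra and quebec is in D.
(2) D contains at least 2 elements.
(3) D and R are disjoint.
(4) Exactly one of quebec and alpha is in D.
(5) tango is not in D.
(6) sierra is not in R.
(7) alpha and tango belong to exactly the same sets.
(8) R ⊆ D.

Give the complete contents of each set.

D = {golf, quebec}; R = {}

From (5): tango ∉ D.
From (6): sierra ∉ R.
(7): alpha matches tango: alpha ∉ D.
(8) contrapositive: alpha ∉ R.
(8) contrapositive: tango ∉ R.
(4) (exactly one): quebec ∈ D.
(1) (exactly one): sierra ∉ D.
(2): only 2 candidates remain for D, so all are in.
(3) (disjoint): golf ∉ R.
(3) (disjoint): quebec ∉ R.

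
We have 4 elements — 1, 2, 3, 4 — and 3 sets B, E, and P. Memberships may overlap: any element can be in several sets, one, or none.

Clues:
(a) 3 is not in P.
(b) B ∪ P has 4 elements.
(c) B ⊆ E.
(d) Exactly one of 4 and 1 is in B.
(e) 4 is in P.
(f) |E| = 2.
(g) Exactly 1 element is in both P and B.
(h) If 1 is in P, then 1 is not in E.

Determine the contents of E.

E = {3, 4}

From (a): 3 ∉ P.
From (e): 4 ∈ P.
Suppose 1 ∈ E: no assignment then satisfies all the clues, so 1 ∉ E.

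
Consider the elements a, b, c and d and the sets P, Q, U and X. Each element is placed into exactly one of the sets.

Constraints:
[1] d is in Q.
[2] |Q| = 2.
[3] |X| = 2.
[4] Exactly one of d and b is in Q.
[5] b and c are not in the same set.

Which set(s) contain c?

c: Q

From (1): d ∈ Q.
(4) (exactly one): b ∉ Q.
Suppose c ∈ P: no assignment then satisfies all the clues, so c ∉ P.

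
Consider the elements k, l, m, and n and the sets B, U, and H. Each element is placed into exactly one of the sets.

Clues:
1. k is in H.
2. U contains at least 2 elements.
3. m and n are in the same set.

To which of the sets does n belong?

n: U

From (1): k ∈ H.
Suppose n ∈ B: no assignment then satisfies all the clues, so n ∉ B.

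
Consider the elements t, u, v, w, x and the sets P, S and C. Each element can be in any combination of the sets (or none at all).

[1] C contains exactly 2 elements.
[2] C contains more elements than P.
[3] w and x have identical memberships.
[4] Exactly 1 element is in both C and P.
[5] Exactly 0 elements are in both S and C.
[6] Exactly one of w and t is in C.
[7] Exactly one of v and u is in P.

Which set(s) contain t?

t: C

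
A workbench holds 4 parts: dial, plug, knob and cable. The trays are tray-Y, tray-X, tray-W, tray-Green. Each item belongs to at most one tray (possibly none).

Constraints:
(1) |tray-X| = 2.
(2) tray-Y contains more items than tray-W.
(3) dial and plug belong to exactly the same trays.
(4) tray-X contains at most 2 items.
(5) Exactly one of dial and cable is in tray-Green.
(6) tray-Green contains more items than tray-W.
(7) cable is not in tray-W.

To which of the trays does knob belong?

knob: tray-Y

From (7): cable ∉ tray-W.
Suppose knob ∉ tray-Y: no assignment then satisfies all the clues, so knob ∈ tray-Y.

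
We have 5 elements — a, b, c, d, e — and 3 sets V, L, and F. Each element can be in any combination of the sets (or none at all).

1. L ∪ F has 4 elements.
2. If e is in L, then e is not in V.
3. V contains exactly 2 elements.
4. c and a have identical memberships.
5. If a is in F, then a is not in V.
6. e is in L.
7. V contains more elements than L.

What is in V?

V = {b, d}

From (6): e ∈ L.
(2): e ∉ V.
Suppose a ∈ V: no assignment then satisfies all the clues, so a ∉ V.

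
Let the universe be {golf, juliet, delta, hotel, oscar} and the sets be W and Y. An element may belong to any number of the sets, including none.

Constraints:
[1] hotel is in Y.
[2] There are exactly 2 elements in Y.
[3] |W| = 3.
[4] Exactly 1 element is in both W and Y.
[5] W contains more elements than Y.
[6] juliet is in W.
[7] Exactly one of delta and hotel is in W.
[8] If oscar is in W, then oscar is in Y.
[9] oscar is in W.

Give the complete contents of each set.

W = {delta, juliet, oscar}; Y = {hotel, oscar}

From (1): hotel ∈ Y.
From (6): juliet ∈ W.
From (9): oscar ∈ W.
(8): oscar ∈ Y.
(2): Y already has 2, so the rest are out.
Suppose golf ∈ W: no assignment then satisfies all the clues, so golf ∉ W.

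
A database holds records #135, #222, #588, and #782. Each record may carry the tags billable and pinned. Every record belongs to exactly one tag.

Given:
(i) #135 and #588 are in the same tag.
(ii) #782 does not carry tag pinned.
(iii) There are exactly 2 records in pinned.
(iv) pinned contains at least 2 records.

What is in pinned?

pinned = {#135, #588}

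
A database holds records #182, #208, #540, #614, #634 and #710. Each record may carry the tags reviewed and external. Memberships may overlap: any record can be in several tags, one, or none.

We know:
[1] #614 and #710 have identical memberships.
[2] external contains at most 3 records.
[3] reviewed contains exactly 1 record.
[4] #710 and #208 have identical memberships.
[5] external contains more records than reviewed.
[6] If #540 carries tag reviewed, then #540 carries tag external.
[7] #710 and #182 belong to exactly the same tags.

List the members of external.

external = {#540, #634}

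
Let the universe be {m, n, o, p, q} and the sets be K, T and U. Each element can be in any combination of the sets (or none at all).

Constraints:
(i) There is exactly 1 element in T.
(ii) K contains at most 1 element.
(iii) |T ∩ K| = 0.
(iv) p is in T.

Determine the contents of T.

T = {p}

From (iv): p ∈ T.
(i): T already has 1, so the rest are out.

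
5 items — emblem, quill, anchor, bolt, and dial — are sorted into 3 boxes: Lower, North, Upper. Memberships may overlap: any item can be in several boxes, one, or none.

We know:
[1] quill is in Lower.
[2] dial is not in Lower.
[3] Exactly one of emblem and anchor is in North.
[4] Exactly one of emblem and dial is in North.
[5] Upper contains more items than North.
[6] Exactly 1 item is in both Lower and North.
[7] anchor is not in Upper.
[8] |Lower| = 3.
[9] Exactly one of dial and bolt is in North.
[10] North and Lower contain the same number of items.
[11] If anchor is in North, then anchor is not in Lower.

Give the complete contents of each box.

From (1): quill ∈ Lower.
From (2): dial ∉ Lower.
From (7): anchor ∉ Upper.
Suppose emblem ∉ Lower: no assignment then satisfies all the clues, so emblem ∈ Lower.

Lower = {bolt, emblem, quill}; North = {anchor, dial, quill}; Upper = {bolt, dial, emblem, quill}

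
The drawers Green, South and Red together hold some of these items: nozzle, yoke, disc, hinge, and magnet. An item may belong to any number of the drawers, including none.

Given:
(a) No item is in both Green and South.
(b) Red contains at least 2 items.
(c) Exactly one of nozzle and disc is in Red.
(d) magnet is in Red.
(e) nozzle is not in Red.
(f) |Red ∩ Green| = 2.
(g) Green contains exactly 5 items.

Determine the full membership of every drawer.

Green = {disc, hinge, magnet, nozzle, yoke}; South = {}; Red = {disc, magnet}

From (d): magnet ∈ Red.
From (e): nozzle ∉ Red.
(c) (exactly one): disc ∈ Red.
(g): only 5 candidates remain for Green, so all are in.
(a) (disjoint): nozzle ∉ South.
(a) (disjoint): yoke ∉ South.
(a) (disjoint): disc ∉ South.
(a) (disjoint): hinge ∉ South.
(a) (disjoint): magnet ∉ South.
Suppose yoke ∈ Red: no assignment then satisfies all the clues, so yoke ∉ Red.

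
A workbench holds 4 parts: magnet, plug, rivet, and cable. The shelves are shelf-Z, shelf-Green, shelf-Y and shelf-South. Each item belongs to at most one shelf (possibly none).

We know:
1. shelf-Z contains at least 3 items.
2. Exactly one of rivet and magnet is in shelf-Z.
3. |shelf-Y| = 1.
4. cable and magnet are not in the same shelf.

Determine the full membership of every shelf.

shelf-Z = {cable, plug, rivet}; shelf-Green = {}; shelf-Y = {magnet}; shelf-South = {}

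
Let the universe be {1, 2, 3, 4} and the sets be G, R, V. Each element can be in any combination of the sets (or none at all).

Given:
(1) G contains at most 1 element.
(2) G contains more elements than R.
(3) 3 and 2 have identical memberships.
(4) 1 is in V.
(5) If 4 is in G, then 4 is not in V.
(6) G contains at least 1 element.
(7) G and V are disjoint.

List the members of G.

G = {4}

From (4): 1 ∈ V.
(7) (disjoint): 1 ∉ G.
Suppose 2 ∈ G: no assignment then satisfies all the clues, so 2 ∉ G.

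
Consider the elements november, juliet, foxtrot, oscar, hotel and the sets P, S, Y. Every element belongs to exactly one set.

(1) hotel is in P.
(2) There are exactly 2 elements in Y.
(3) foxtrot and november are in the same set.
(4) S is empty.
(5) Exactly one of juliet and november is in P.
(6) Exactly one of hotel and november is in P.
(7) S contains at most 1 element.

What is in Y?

Y = {foxtrot, november}

From (1): hotel ∈ P.
(4): S already has 0, so the rest are out.
(6) (exactly one): november ∉ P.
Only one set left: november ∈ Y.
(3): foxtrot matches november: foxtrot ∉ P.
(3): foxtrot matches november: foxtrot ∈ Y.
(5) (exactly one): juliet ∈ P.
(2): Y already has 2, so the rest are out.
Only one set left: oscar ∈ P.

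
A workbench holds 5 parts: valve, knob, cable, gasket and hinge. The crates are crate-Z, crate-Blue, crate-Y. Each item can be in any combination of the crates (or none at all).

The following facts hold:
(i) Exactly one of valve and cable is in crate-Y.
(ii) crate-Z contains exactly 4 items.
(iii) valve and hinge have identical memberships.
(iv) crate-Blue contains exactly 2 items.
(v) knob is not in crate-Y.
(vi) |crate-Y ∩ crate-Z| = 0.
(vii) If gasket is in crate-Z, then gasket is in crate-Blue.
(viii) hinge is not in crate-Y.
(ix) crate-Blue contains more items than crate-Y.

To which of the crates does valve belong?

valve: crate-Z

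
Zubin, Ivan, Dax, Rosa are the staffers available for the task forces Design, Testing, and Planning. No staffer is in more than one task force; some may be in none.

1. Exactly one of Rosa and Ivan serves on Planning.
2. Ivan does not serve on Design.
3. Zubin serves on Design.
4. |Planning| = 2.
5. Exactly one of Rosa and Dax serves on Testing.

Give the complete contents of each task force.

Design = {Zubin}; Testing = {Rosa}; Planning = {Dax, Ivan}

From (2): Ivan ∉ Design.
From (3): Zubin ∈ Design.
Suppose Ivan ∈ Testing: no assignment then satisfies all the clues, so Ivan ∉ Testing.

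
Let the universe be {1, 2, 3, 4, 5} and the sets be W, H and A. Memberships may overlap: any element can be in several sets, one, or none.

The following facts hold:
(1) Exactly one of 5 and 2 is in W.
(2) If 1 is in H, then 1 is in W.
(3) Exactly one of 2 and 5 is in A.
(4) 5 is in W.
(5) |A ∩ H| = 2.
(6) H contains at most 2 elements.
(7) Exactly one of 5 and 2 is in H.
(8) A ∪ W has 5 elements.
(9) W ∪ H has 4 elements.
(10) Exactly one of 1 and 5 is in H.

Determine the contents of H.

H = {1, 2}

From (4): 5 ∈ W.
(1) (exactly one): 2 ∉ W.
Suppose 1 ∉ H: no assignment then satisfies all the clues, so 1 ∈ H.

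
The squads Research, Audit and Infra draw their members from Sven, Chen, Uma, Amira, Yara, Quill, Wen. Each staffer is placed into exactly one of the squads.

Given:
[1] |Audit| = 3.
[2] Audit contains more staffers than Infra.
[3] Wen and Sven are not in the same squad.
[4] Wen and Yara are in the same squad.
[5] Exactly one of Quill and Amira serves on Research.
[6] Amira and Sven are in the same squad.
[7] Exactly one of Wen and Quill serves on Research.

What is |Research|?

2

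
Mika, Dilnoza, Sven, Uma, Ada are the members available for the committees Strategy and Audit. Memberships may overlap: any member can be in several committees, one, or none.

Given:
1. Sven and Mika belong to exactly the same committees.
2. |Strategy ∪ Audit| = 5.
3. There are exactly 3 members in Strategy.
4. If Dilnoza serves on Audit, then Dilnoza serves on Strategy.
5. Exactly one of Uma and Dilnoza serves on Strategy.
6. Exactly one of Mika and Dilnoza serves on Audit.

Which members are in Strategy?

Strategy = {Dilnoza, Mika, Sven}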